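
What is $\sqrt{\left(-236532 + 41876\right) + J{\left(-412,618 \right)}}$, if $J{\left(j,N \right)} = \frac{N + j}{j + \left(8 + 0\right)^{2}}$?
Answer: $\frac{i \sqrt{5893422978}}{174} \approx 441.2 i$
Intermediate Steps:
$J{\left(j,N \right)} = \frac{N + j}{64 + j}$ ($J{\left(j,N \right)} = \frac{N + j}{j + 8^{2}} = \frac{N + j}{j + 64} = \frac{N + j}{64 + j}$)
$\sqrt{\left(-236532 + 41876\right) + J{\left(-412,618 \right)}} = \sqrt{\left(-236532 + 41876\right) + \frac{618 - 412}{64 - 412}} = \sqrt{-194656 + \frac{1}{-348} \cdot 206} = \sqrt{-194656 - \frac{103}{174}} = \sqrt{- \frac{33870247}{174}} = \frac{i \sqrt{5893422978}}{174}$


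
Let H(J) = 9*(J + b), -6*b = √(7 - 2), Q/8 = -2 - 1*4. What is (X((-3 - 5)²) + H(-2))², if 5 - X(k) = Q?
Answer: 4945/4 - 105*√5 ≈ 1001.5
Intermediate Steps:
Q = -48 (Q = 8*(-2 - 1*4) = 8*(-2 - 4) = 8*(-6) = -48)
X(k) = 53 (X(k) = 5 - 1*(-48) = 5 + 48 = 53)
b = -√5/6 (b = -√(7 - 2)/6 = -√5/6 ≈ -0.37268)
H(J) = 9*J - 3*√5/2 (H(J) = 9*(J - √5/6) = 9*J - 3*√5/2)
(X((-3 - 5)²) + H(-2))² = (53 + (9*(-2) - 3*√5/2))² = (53 + (-18 - 3*√5/2))² = (35 - 3*√5/2)²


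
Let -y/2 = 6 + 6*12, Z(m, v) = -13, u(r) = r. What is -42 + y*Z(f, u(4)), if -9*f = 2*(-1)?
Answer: 1986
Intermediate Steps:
f = 2/9 (f = -2*(-1)/9 = -⅑*(-2) = 2/9 ≈ 0.22222)
y = -156 (y = -2*(6 + 6*12) = -2*(6 + 72) = -2*78 = -156)
-42 + y*Z(f, u(4)) = -42 - 156*(-13) = -42 + 2028 = 1986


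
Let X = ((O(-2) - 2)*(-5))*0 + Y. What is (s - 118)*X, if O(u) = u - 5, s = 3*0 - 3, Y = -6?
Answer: 726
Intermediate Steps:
s = -3 (s = 0 - 3 = -3)
O(u) = -5 + u
X = -6 (X = (((-5 - 2) - 2)*(-5))*0 - 6 = ((-7 - 2)*(-5))*0 - 6 = -9*(-5)*0 - 6 = 45*0 - 6 = 0 - 6 = -6)
(s - 118)*X = (-3 - 118)*(-6) = -121*(-6) = 726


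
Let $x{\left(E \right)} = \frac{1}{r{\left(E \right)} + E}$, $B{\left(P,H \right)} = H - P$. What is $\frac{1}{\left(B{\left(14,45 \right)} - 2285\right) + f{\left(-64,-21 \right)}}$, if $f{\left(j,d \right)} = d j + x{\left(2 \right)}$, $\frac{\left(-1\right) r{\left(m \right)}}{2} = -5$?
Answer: $- \frac{12}{10919} \approx -0.001099$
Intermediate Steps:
$r{\left(m \right)} = 10$ ($r{\left(m \right)} = \left(-2\right) \left(-5\right) = 10$)
$x{\left(E \right)} = \frac{1}{10 + E}$
$f{\left(j,d \right)} = \frac{1}{12} + d j$ ($f{\left(j,d \right)} = d j + \frac{1}{10 + 2} = d j + \frac{1}{12} = \frac{1}{12} + d j$)
$\frac{1}{\left(B{\left(14,45 \right)} - 2285\right) + f{\left(-64,-21 \right)}} = \frac{1}{\left(\left(45 - 14\right) - 2285\right) + \left(\frac{1}{12} - -1344\right)} = \frac{1}{\left(\left(45 - 14\right) - 2285\right) + \left(\frac{1}{12} + 1344\right)} = \frac{1}{\left(31 - 2285\right) + \frac{16129}{12}} = \frac{1}{-2254 + \frac{16129}{12}} = \frac{1}{- \frac{10919}{12}} = - \frac{12}{10919}$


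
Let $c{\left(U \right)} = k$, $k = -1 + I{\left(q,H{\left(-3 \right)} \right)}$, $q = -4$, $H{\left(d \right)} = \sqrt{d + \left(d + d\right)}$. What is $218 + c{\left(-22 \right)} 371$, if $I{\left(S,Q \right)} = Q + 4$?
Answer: $1331 + 1113 i \approx 1331.0 + 1113.0 i$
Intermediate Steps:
$H{\left(d \right)} = \sqrt{3} \sqrt{d}$ ($H{\left(d \right)} = \sqrt{d + 2 d} = \sqrt{3 d} = \sqrt{3} \sqrt{d}$)
$I{\left(S,Q \right)} = 4 + Q$
$k = 3 + 3 i$ ($k = -1 + \left(4 + \sqrt{3} \sqrt{-3}\right) = -1 + \left(4 + \sqrt{3} i \sqrt{3}\right) = -1 + \left(4 + 3 i\right) = 3 + 3 i \approx 3.0 + 3.0 i$)
$c{\left(U \right)} = 3 + 3 i$
$218 + c{\left(-22 \right)} 371 = 218 + \left(3 + 3 i\right) 371 = 218 + \left(1113 + 1113 i\right) = 1331 + 1113 i$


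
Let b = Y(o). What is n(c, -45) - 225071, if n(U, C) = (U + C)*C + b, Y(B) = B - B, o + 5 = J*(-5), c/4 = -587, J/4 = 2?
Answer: -117386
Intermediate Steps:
J = 8 (J = 4*2 = 8)
c = -2348 (c = 4*(-587) = -2348)
o = -45 (o = -5 + 8*(-5) = -5 - 40 = -45)
Y(B) = 0
b = 0
n(U, C) = C*(C + U) (n(U, C) = (U + C)*C + 0 = (C + U)*C + 0 = C*(C + U) + 0 = C*(C + U))
n(c, -45) - 225071 = -45*(-45 - 2348) - 225071 = -45*(-2393) - 225071 = 107685 - 225071 = -117386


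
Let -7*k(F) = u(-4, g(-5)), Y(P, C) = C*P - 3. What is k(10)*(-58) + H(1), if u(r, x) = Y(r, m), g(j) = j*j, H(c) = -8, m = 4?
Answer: -1158/7 ≈ -165.43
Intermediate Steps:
g(j) = j²
Y(P, C) = -3 + C*P
u(r, x) = -3 + 4*r
k(F) = 19/7 (k(F) = -(-3 + 4*(-4))/7 = -(-3 - 16)/7 = -⅐*(-19) = 19/7)
k(10)*(-58) + H(1) = (19/7)*(-58) - 8 = -1102/7 - 8 = -1158/7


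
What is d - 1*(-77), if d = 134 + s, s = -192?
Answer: 19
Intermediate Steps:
d = -58 (d = 134 - 192 = -58)
d - 1*(-77) = -58 - 1*(-77) = -58 + 77 = 19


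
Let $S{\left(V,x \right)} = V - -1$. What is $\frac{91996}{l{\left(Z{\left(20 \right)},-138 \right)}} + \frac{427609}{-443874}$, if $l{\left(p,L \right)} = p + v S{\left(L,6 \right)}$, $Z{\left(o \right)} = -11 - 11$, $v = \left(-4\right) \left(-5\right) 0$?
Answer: $- \frac{20422019951}{4882614} \approx -4182.6$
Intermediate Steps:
$S{\left(V,x \right)} = 1 + V$ ($S{\left(V,x \right)} = V + 1 = 1 + V$)
$v = 0$ ($v = 20 \cdot 0 = 0$)
$Z{\left(o \right)} = -22$ ($Z{\left(o \right)} = -11 - 11 = -22$)
$l{\left(p,L \right)} = p$ ($l{\left(p,L \right)} = p + 0 \left(1 + L\right) = p + 0 = p$)
$\frac{91996}{l{\left(Z{\left(20 \right)},-138 \right)}} + \frac{427609}{-443874} = \frac{91996}{-22} + \frac{427609}{-443874} = 91996 \left(- \frac{1}{22}\right) + 427609 \left(- \frac{1}{443874}\right) = - \frac{45998}{11} - \frac{427609}{443874} = - \frac{20422019951}{4882614}$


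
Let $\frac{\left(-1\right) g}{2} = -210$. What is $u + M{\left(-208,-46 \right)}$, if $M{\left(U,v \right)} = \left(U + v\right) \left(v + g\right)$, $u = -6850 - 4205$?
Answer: $-106051$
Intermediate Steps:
$g = 420$ ($g = \left(-2\right) \left(-210\right) = 420$)
$u = -11055$
$M{\left(U,v \right)} = \left(420 + v\right) \left(U + v\right)$ ($M{\left(U,v \right)} = \left(U + v\right) \left(v + 420\right) = \left(U + v\right) \left(420 + v\right) = \left(420 + v\right) \left(U + v\right)$)
$u + M{\left(-208,-46 \right)} = -11055 + \left(\left(-46\right)^{2} + 420 \left(-208\right) + 420 \left(-46\right) - -9568\right) = -11055 + \left(2116 - 87360 - 19320 + 9568\right) = -11055 - 94996 = -106051$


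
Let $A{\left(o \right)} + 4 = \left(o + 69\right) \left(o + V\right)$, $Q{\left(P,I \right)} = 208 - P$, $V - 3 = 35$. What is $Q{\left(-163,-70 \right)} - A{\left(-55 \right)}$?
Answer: $613$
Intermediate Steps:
$V = 38$ ($V = 3 + 35 = 38$)
$A{\left(o \right)} = -4 + \left(38 + o\right) \left(69 + o\right)$ ($A{\left(o \right)} = -4 + \left(o + 69\right) \left(o + 38\right) = -4 + \left(69 + o\right) \left(38 + o\right) = -4 + \left(38 + o\right) \left(69 + o\right)$)
$Q{\left(-163,-70 \right)} - A{\left(-55 \right)} = \left(208 - -163\right) - \left(2618 + \left(-55\right)^{2} + 107 \left(-55\right)\right) = \left(208 + 163\right) - \left(2618 + 3025 - 5885\right) = 371 - -242 = 371 + 242 = 613$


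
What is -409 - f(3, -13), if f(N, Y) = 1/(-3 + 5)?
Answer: -819/2 ≈ -409.50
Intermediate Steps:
f(N, Y) = 1/2
-409 - f(3, -13) = -409 - 1*1/2 = -409 - 1/2 = -819/2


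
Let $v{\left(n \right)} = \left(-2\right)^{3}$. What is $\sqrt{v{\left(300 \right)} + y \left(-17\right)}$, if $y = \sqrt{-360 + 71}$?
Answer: $\sqrt{-8 - 289 i} \approx 11.856 - 12.188 i$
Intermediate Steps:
$v{\left(n \right)} = -8$
$y = 17 i$ ($y = \sqrt{-289} = 17 i \approx 17.0 i$)
$\sqrt{v{\left(300 \right)} + y \left(-17\right)} = \sqrt{-8 + 17 i \left(-17\right)} = \sqrt{-8 - 289 i}$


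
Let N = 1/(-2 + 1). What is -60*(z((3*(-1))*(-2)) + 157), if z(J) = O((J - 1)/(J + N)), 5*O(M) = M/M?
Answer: -9432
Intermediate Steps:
N = -1 (N = 1/(-1) = -1)
O(M) = ⅕ (O(M) = (M/M)/5 = (⅕)*1 = ⅕)
z(J) = ⅕
-60*(z((3*(-1))*(-2)) + 157) = -60*(⅕ + 157) = -60*786/5 = -9432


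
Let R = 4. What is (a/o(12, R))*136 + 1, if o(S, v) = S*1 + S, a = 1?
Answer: 20/3 ≈ 6.6667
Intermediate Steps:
o(S, v) = 2*S (o(S, v) = S + S = 2*S)
(a/o(12, R))*136 + 1 = (1/(2*12))*136 + 1 = (1/24)*136 + 1 = 17/3 + 1 = 20/3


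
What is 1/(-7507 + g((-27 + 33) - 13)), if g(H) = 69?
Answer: -1/7438 ≈ -0.00013444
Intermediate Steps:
1/(-7507 + g((-27 + 33) - 13)) = 1/(-7507 + 69) = 1/(-7438) = -1/7438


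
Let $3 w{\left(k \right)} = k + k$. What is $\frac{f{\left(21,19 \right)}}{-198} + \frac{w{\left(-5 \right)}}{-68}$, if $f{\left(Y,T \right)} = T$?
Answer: $- \frac{79}{1683} \approx -0.04694$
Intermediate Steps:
$w{\left(k \right)} = \frac{2 k}{3}$ ($w{\left(k \right)} = \frac{k + k}{3} = \frac{2 k}{3}$)
$\frac{f{\left(21,19 \right)}}{-198} + \frac{w{\left(-5 \right)}}{-68} = \frac{19}{-198} + \frac{\frac{2}{3} \left(-5\right)}{-68} = 19 \left(- \frac{1}{198}\right) - - \frac{5}{102} = - \frac{19}{198} + \frac{5}{102} = - \frac{79}{1683}$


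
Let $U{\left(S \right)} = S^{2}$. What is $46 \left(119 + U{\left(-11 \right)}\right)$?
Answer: $11040$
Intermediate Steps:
$46 \left(119 + U{\left(-11 \right)}\right) = 46 \left(119 + \left(-11\right)^{2}\right) = 46 \left(119 + 121\right) = 46 \cdot 240 = 11040$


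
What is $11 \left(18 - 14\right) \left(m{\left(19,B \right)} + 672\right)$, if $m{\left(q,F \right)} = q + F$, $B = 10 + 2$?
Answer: $30932$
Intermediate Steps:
$B = 12$
$m{\left(q,F \right)} = F + q$
$11 \left(18 - 14\right) \left(m{\left(19,B \right)} + 672\right) = 11 \left(18 - 14\right) \left(\left(12 + 19\right) + 672\right) = 11 \cdot 4 \left(31 + 672\right) = 44 \cdot 703 = 30932$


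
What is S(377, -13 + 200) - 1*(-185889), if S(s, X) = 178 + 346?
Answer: 186413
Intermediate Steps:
S(s, X) = 524
S(377, -13 + 200) - 1*(-185889) = 524 - 1*(-185889) = 524 + 185889 = 186413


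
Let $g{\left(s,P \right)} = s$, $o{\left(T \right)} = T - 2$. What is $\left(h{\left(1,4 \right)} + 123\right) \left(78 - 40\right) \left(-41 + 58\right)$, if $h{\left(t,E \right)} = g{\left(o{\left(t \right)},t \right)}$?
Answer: $78812$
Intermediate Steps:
$o{\left(T \right)} = -2 + T$ ($o{\left(T \right)} = T - 2 = -2 + T$)
$h{\left(t,E \right)} = -2 + t$
$\left(h{\left(1,4 \right)} + 123\right) \left(78 - 40\right) \left(-41 + 58\right) = \left(\left(-2 + 1\right) + 123\right) \left(78 - 40\right) \left(-41 + 58\right) = \left(-1 + 123\right) 38 \cdot 17 = 122 \cdot 646 = 78812$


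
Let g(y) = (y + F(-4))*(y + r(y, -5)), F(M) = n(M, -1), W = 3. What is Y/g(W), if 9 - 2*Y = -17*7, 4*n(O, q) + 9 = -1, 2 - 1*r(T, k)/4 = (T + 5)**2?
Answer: -128/245 ≈ -0.52245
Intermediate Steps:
r(T, k) = 8 - 4*(5 + T)**2 (r(T, k) = 8 - 4*(T + 5)**2 = 8 - 4*(5 + T)**2)
n(O, q) = -5/2 (n(O, q) = -9/4 + (1/4)*(-1) = -9/4 - 1/4 = -5/2)
F(M) = -5/2
Y = 64 (Y = 9/2 - (-17)*7/2 = 9/2 - 1/2*(-119) = 9/2 + 119/2 = 64)
g(y) = (-5/2 + y)*(8 + y - 4*(5 + y)**2) (g(y) = (y - 5/2)*(y + (8 - 4*(5 + y)**2)) = (-5/2 + y)*(8 + y - 4*(5 + y)**2))
Y/g(W) = 64/(230 - 29*3**2 - 4*3**3 + (11/2)*3) = 64/(230 - 29*9 - 4*27 + 33/2) = 64/(230 - 261 - 108 + 33/2) = 64/(-245/2) = 64*(-2/245) = -128/245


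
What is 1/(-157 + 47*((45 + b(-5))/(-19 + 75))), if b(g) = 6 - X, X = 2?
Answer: -8/927 ≈ -0.0086300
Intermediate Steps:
b(g) = 4 (b(g) = 6 - 1*2 = 6 - 2 = 4)
1/(-157 + 47*((45 + b(-5))/(-19 + 75))) = 1/(-157 + 47*((45 + 4)/(-19 + 75))) = 1/(-157 + 47*(49/56)) = 1/(-157 + 47*(49*(1/56))) = 1/(-157 + 47*(7/8)) = 1/(-157 + 329/8) = 1/(-927/8) = -8/927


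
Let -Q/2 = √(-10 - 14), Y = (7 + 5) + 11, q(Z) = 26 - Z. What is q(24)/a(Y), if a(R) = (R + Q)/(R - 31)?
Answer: -368/625 - 64*I*√6/625 ≈ -0.5888 - 0.25083*I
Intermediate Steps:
Y = 23 (Y = 12 + 11 = 23)
Q = -4*I*√6 (Q = -2*√(-10 - 14) = -4*I*√6 ≈ -9.798*I)
a(R) = (R - 4*I*√6)/(-31 + R) (a(R) = (R - 4*I*√6)/(R - 31) = (R - 4*I*√6)/(-31 + R))
q(24)/a(Y) = (26 - 1*24)/(((23 - 4*I*√6)/(-31 + 23))) = (26 - 24)/(((23 - 4*I*√6)/(-8))) = 2/((-(23 - 4*I*√6)/8)) = 2/(-23/8 + I*√6/2)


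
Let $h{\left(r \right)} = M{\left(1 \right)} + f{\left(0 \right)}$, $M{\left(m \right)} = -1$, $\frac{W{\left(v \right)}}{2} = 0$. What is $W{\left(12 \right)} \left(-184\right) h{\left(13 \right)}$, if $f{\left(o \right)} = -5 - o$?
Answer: $0$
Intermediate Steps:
$W{\left(v \right)} = 0$ ($W{\left(v \right)} = 2 \cdot 0 = 0$)
$h{\left(r \right)} = -6$ ($h{\left(r \right)} = -1 - 5 = -6$)
$W{\left(12 \right)} \left(-184\right) h{\left(13 \right)} = 0 \left(-184\right) \left(-6\right) = 0 \left(-6\right) = 0$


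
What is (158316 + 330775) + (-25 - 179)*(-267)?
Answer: 543559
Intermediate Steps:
(158316 + 330775) + (-25 - 179)*(-267) = 489091 - 204*(-267) = 489091 + 54468 = 543559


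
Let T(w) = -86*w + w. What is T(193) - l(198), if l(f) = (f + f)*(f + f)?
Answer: -173221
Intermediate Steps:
T(w) = -85*w
l(f) = 4*f² (l(f) = (2*f)*(2*f) = 4*f²)
T(193) - l(198) = -85*193 - 4*198² = -16405 - 4*39204 = -16405 - 1*156816 = -16405 - 156816 = -173221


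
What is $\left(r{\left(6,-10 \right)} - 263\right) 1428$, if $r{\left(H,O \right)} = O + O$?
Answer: $-404124$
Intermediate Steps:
$r{\left(H,O \right)} = 2 O$
$\left(r{\left(6,-10 \right)} - 263\right) 1428 = \left(2 \left(-10\right) - 263\right) 1428 = \left(-20 - 263\right) 1428 = \left(-283\right) 1428 = -404124$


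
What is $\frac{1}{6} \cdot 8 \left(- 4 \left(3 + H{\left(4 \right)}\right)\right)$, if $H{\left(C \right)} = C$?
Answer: $- \frac{112}{3} \approx -37.333$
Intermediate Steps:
$\frac{1}{6} \cdot 8 \left(- 4 \left(3 + H{\left(4 \right)}\right)\right) = \frac{1}{6} \cdot 8 \left(- 4 \left(3 + 4\right)\right) = \frac{1}{6} \cdot 8 \left(\left(-4\right) 7\right) = \frac{4}{3} \left(-28\right) = - \frac{112}{3}$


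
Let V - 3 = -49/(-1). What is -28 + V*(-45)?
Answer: -2368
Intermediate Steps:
V = 52 (V = 3 - 49/(-1) = 3 - 49*(-1) = 3 + 49 = 52)
-28 + V*(-45) = -28 + 52*(-45) = -28 - 2340 = -2368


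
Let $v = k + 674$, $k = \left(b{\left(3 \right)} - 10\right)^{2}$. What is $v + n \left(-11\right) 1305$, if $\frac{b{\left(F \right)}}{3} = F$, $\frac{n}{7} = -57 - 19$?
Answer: $7637535$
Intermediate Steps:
$n = -532$ ($n = 7 \left(-57 - 19\right) = 7 \left(-76\right) = -532$)
$b{\left(F \right)} = 3 F$
$k = 1$ ($k = \left(3 \cdot 3 - 10\right)^{2} = \left(9 - 10\right)^{2} = \left(-1\right)^{2} = 1$)
$v = 675$ ($v = 1 + 674 = 675$)
$v + n \left(-11\right) 1305 = 675 + \left(-532\right) \left(-11\right) 1305 = 675 + 5852 \cdot 1305 = 675 + 7636860 = 7637535$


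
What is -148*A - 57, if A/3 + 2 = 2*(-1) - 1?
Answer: 2163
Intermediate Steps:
A = -15 (A = -6 + 3*(2*(-1) - 1) = -6 + 3*(-2 - 1) = -6 + 3*(-3) = -6 - 9 = -15)
-148*A - 57 = -148*(-15) - 57 = 2220 - 57 = 2163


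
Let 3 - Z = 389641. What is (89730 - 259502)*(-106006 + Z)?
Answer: 84146473168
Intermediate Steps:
Z = -389638 (Z = 3 - 1*389641 = 3 - 389641 = -389638)
(89730 - 259502)*(-106006 + Z) = (89730 - 259502)*(-106006 - 389638) = -169772*(-495644) = 84146473168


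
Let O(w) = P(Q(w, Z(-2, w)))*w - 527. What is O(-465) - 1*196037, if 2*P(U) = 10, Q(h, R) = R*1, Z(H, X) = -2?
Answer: -198889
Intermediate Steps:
Q(h, R) = R
P(U) = 5 (P(U) = (½)*10 = 5)
O(w) = -527 + 5*w (O(w) = 5*w - 527 = -527 + 5*w)
O(-465) - 1*196037 = (-527 + 5*(-465)) - 1*196037 = (-527 - 2325) - 196037 = -2852 - 196037 = -198889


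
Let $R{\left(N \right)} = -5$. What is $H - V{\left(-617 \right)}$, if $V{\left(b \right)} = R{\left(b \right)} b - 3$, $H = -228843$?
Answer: $-231925$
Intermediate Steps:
$V{\left(b \right)} = -3 - 5 b$ ($V{\left(b \right)} = - 5 b - 3 = -3 - 5 b$)
$H - V{\left(-617 \right)} = -228843 - \left(-3 - -3085\right) = -228843 - \left(-3 + 3085\right) = -228843 - 3082 = -231925$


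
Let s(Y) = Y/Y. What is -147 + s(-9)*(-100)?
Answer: -247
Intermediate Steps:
s(Y) = 1
-147 + s(-9)*(-100) = -147 + 1*(-100) = -147 - 100 = -247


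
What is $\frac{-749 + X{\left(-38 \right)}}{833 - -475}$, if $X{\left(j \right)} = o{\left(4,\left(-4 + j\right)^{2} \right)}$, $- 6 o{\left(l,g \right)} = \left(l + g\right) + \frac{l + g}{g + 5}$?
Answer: $- \frac{1846541}{2313852} \approx -0.79804$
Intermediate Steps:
$o{\left(l,g \right)} = - \frac{g}{6} - \frac{l}{6} - \frac{g + l}{6 \left(5 + g\right)}$ ($o{\left(l,g \right)} = - \frac{\left(l + g\right) + \frac{l + g}{g + 5}}{6} = - \frac{\left(g + l\right) + \frac{g + l}{5 + g}}{6} = - \frac{g + l + \frac{g + l}{5 + g}}{6} = - \frac{g}{6} - \frac{l}{6} - \frac{g + l}{6 \left(5 + g\right)}$)
$X{\left(j \right)} = \frac{-4 - \frac{5 \left(-4 + j\right)^{2}}{3} - \frac{\left(-4 + j\right)^{4}}{6}}{5 + \left(-4 + j\right)^{2}}$ ($X{\left(j \right)} = \frac{- \left(-4 + j\right)^{2} - 4 - \frac{\left(\left(-4 + j\right)^{2}\right)^{2}}{6} - \frac{1}{6} \left(-4 + j\right)^{2} \cdot 4}{5 + \left(-4 + j\right)^{2}} = \frac{- \left(-4 + j\right)^{2} - 4 - \frac{\left(-4 + j\right)^{4}}{6} - \frac{2 \left(-4 + j\right)^{2}}{3}}{5 + \left(-4 + j\right)^{2}} = \frac{-4 - \frac{5 \left(-4 + j\right)^{2}}{3} - \frac{\left(-4 + j\right)^{4}}{6}}{5 + \left(-4 + j\right)^{2}}$)
$\frac{-749 + X{\left(-38 \right)}}{833 - -475} = \frac{-749 + \frac{-24 - \left(-4 - 38\right)^{4} - 10 \left(-4 - 38\right)^{2}}{6 \left(5 + \left(-4 - 38\right)^{2}\right)}}{833 - -475} = \frac{-749 + \frac{-24 - \left(-42\right)^{4} - 10 \left(-42\right)^{2}}{6 \left(5 + \left(-42\right)^{2}\right)}}{833 + \left(-1910 + 2385\right)} = \frac{-749 + \frac{-24 - 3111696 - 17640}{6 \left(5 + 1764\right)}}{833 + 475} = \frac{-749 + \frac{-24 - 3111696 - 17640}{6 \cdot 1769}}{1308} = \left(-749 + \frac{1}{6} \cdot \frac{1}{1769} \left(-3129360\right)\right) \frac{1}{1308} = \left(-749 - \frac{521560}{1769}\right) \frac{1}{1308} = \left(- \frac{1846541}{1769}\right) \frac{1}{1308} = - \frac{1846541}{2313852}$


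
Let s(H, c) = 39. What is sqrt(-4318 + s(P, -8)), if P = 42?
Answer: I*sqrt(4279) ≈ 65.414*I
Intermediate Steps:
sqrt(-4318 + s(P, -8)) = sqrt(-4318 + 39) = sqrt(-4279) = I*sqrt(4279)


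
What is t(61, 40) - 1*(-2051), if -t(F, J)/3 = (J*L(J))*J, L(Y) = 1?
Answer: -2749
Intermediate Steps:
t(F, J) = -3*J**2 (t(F, J) = -3*J*1*J = -3*J*J = -3*J**2)
t(61, 40) - 1*(-2051) = -3*40**2 - 1*(-2051) = -3*1600 + 2051 = -4800 + 2051 = -2749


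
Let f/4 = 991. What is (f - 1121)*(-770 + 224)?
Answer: -1552278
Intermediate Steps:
f = 3964 (f = 4*991 = 3964)
(f - 1121)*(-770 + 224) = (3964 - 1121)*(-770 + 224) = 2843*(-546) = -1552278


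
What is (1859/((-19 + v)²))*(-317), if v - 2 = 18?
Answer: -589303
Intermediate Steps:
v = 20 (v = 2 + 18 = 20)
(1859/((-19 + v)²))*(-317) = (1859/((-19 + 20)²))*(-317) = (1859/(1²))*(-317) = (1859/1)*(-317) = (1859*1)*(-317) = 1859*(-317) = -589303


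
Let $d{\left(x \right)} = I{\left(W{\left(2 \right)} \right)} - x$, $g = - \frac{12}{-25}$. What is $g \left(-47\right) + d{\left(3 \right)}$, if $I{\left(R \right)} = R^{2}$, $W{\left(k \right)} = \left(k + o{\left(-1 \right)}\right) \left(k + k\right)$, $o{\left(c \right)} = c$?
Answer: $- \frac{239}{25} \approx -9.56$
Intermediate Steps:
$W{\left(k \right)} = 2 k \left(-1 + k\right)$ ($W{\left(k \right)} = \left(k - 1\right) \left(k + k\right) = \left(-1 + k\right) 2 k = 2 k \left(-1 + k\right)$)
$g = \frac{12}{25}$ ($g = \left(-12\right) \left(- \frac{1}{25}\right) = \frac{12}{25} \approx 0.48$)
$d{\left(x \right)} = 16 - x$ ($d{\left(x \right)} = \left(2 \cdot 2 \left(-1 + 2\right)\right)^{2} - x = \left(2 \cdot 2 \cdot 1\right)^{2} - x = 4^{2} - x = 16 - x$)
$g \left(-47\right) + d{\left(3 \right)} = \frac{12}{25} \left(-47\right) + \left(16 - 3\right) = - \frac{564}{25} + \left(16 - 3\right) = - \frac{564}{25} + 13 = - \frac{239}{25}$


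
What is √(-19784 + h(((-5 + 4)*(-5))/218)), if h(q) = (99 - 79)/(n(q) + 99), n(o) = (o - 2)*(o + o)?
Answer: 4*I*√40415066321889/180791 ≈ 140.65*I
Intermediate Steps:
n(o) = 2*o*(-2 + o) (n(o) = (-2 + o)*(2*o) = 2*o*(-2 + o))
h(q) = 20/(99 + 2*q*(-2 + q)) (h(q) = (99 - 79)/(2*q*(-2 + q) + 99) = 20/(99 + 2*q*(-2 + q)))
√(-19784 + h(((-5 + 4)*(-5))/218)) = √(-19784 + 20/(99 + 2*(((-5 + 4)*(-5))/218)*(-2 + ((-5 + 4)*(-5))/218))) = √(-19784 + 20/(99 + 2*(-1*(-5)*(1/218))*(-2 - 1*(-5)*(1/218)))) = √(-19784 + 20/(99 + 2*(5*(1/218))*(-2 + 5*(1/218)))) = √(-19784 + 20/(99 + 2*(5/218)*(-2 + 5/218))) = √(-19784 + 20/(99 + 2*(5/218)*(-431/218))) = √(-19784 + 20/(99 - 2155/23762)) = √(-19784 + 20/(2350283/23762)) = √(-19784 + 20*(23762/2350283)) = √(-19784 + 475240/2350283) = √(-46497523632/2350283) = 4*I*√40415066321889/180791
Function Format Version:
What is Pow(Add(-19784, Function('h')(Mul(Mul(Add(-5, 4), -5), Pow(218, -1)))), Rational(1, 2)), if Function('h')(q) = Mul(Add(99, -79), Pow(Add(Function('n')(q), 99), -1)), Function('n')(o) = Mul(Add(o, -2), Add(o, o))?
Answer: Mul(Rational(4, 180791), I, Pow(40415066321889, Rational(1, 2))) ≈ Mul(140.65, I)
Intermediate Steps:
Function('n')(o) = Mul(2, o, Add(-2, o)) (Function('n')(o) = Mul(Add(-2, o), Mul(2, o)) = Mul(2, o, Add(-2, o)))
Function('h')(q) = Mul(20, Pow(Add(99, Mul(2, q, Add(-2, q))), -1)) (Function('h')(q) = Mul(Add(99, -79), Pow(Add(Mul(2, q, Add(-2, q)), 99), -1)) = Mul(20, Pow(Add(99, Mul(2, q, Add(-2, q))), -1)))
Pow(Add(-19784, Function('h')(Mul(Mul(Add(-5, 4), -5), Pow(218, -1)))), Rational(1, 2)) = Pow(Add(-19784, Mul(20, Pow(Add(99, Mul(2, Mul(Mul(Add(-5, 4), -5), Pow(218, -1)), Add(-2, Mul(Mul(Add(-5, 4), -5), Pow(218, -1))))), -1))), Rational(1, 2)) = Pow(Add(-19784, Mul(20, Pow(Add(99, Mul(2, Mul(Mul(-1, -5), Rational(1, 218)), Add(-2, Mul(Mul(-1, -5), Rational(1, 218))))), -1))), Rational(1, 2)) = Pow(Add(-19784, Mul(20, Pow(Add(99, Mul(2, Mul(5, Rational(1, 218)), Add(-2, Mul(5, Rational(1, 218))))), -1))), Rational(1, 2)) = Pow(Add(-19784, Mul(20, Pow(Add(99, Mul(2, Rational(5, 218), Add(-2, Rational(5, 218)))), -1))), Rational(1, 2)) = Pow(Add(-19784, Mul(20, Pow(Add(99, Mul(2, Rational(5, 218), Rational(-431, 218))), -1))), Rational(1, 2)) = Pow(Add(-19784, Mul(20, Pow(Add(99, Rational(-2155, 23762)), -1))), Rational(1, 2)) = Pow(Add(-19784, Mul(20, Pow(Rational(2350283, 23762), -1))), Rational(1, 2)) = Pow(Add(-19784, Mul(20, Rational(23762, 2350283))), Rational(1, 2)) = Pow(Add(-19784, Rational(475240, 2350283)), Rational(1, 2)) = Pow(Rational(-46497523632, 2350283), Rational(1, 2)) = Mul(Rational(4, 180791), I, Pow(40415066321889, Rational(1, 2)))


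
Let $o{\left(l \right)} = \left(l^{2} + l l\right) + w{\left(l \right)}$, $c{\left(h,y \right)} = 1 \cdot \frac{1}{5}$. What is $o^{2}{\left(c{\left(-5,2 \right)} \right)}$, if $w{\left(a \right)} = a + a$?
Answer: $\frac{144}{625} \approx 0.2304$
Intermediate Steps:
$c{\left(h,y \right)} = \frac{1}{5}$ ($c{\left(h,y \right)} = 1 \cdot \frac{1}{5} = \frac{1}{5}$)
$w{\left(a \right)} = 2 a$
$o{\left(l \right)} = 2 l + 2 l^{2}$ ($o{\left(l \right)} = \left(l^{2} + l l\right) + 2 l = \left(l^{2} + l^{2}\right) + 2 l = 2 l^{2} + 2 l = 2 l + 2 l^{2}$)
$o^{2}{\left(c{\left(-5,2 \right)} \right)} = \left(2 \cdot \frac{1}{5} \left(1 + \frac{1}{5}\right)\right)^{2} = \left(2 \cdot \frac{1}{5} \cdot \frac{6}{5}\right)^{2} = \left(\frac{12}{25}\right)^{2} = \frac{144}{625}$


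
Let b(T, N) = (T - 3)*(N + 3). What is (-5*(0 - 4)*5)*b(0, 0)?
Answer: -900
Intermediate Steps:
b(T, N) = (-3 + T)*(3 + N)
(-5*(0 - 4)*5)*b(0, 0) = (-5*(0 - 4)*5)*(-9 - 3*0 + 3*0 + 0*0) = (-5*(-4)*5)*(-9 + 0 + 0 + 0) = (20*5)*(-9) = 100*(-9) = -900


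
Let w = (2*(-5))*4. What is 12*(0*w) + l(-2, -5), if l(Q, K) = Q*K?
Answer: 10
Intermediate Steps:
l(Q, K) = K*Q
w = -40 (w = -10*4 = -40)
12*(0*w) + l(-2, -5) = 12*(0*(-40)) - 5*(-2) = 12*0 + 10 = 0 + 10 = 10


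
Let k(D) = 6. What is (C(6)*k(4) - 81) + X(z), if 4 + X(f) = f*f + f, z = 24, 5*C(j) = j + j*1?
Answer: 2647/5 ≈ 529.40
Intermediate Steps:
C(j) = 2*j/5 (C(j) = (j + j*1)/5 = (j + j)/5 = (2*j)/5 = 2*j/5)
X(f) = -4 + f + f² (X(f) = -4 + (f*f + f) = -4 + (f² + f) = -4 + (f + f²) = -4 + f + f²)
(C(6)*k(4) - 81) + X(z) = (((⅖)*6)*6 - 81) + (-4 + 24 + 24²) = ((12/5)*6 - 81) + (-4 + 24 + 576) = (72/5 - 81) + 596 = -333/5 + 596 = 2647/5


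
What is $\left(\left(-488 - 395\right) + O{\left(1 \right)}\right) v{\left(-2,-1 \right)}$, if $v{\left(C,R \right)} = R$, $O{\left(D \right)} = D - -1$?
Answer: $881$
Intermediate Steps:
$O{\left(D \right)} = 1 + D$ ($O{\left(D \right)} = D + 1 = 1 + D$)
$\left(\left(-488 - 395\right) + O{\left(1 \right)}\right) v{\left(-2,-1 \right)} = \left(\left(-488 - 395\right) + \left(1 + 1\right)\right) \left(-1\right) = \left(-883 + 2\right) \left(-1\right) = \left(-881\right) \left(-1\right) = 881$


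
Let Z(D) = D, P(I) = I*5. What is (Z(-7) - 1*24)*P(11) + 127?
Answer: -1578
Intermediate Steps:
P(I) = 5*I
(Z(-7) - 1*24)*P(11) + 127 = (-7 - 1*24)*(5*11) + 127 = (-7 - 24)*55 + 127 = -31*55 + 127 = -1705 + 127 = -1578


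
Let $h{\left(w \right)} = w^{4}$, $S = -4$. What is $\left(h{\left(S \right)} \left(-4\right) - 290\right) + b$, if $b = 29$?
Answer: $-1285$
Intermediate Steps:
$\left(h{\left(S \right)} \left(-4\right) - 290\right) + b = \left(\left(-4\right)^{4} \left(-4\right) - 290\right) + 29 = \left(256 \left(-4\right) - 290\right) + 29 = \left(-1024 - 290\right) + 29 = -1314 + 29 = -1285$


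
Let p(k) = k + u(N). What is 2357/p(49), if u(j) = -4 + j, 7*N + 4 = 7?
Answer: 16499/318 ≈ 51.884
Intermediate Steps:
N = 3/7 (N = -4/7 + (1/7)*7 = -4/7 + 1 = 3/7 ≈ 0.42857)
p(k) = -25/7 + k (p(k) = k + (-4 + 3/7) = k - 25/7 = -25/7 + k)
2357/p(49) = 2357/(-25/7 + 49) = 2357/(318/7) = 2357*(7/318) = 16499/318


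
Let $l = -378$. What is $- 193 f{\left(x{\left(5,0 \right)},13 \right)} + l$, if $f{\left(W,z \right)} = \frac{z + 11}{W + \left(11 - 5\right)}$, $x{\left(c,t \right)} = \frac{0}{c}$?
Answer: $-1150$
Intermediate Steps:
$x{\left(c,t \right)} = 0$
$f{\left(W,z \right)} = \frac{11 + z}{6 + W}$ ($f{\left(W,z \right)} = \frac{11 + z}{W + 6} = \frac{11 + z}{6 + W}$)
$- 193 f{\left(x{\left(5,0 \right)},13 \right)} + l = - 193 \frac{11 + 13}{6 + 0} - 378 = - 193 \cdot \frac{1}{6} \cdot 24 - 378 = \left(-193\right) 4 - 378 = -772 - 378 = -1150$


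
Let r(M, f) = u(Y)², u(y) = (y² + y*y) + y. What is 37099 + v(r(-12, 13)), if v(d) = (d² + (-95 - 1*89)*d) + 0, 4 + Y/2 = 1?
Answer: 18210331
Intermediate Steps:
Y = -6 (Y = -8 + 2*1 = -8 + 2 = -6)
u(y) = y + 2*y² (u(y) = (y² + y²) + y = 2*y² + y = y + 2*y²)
r(M, f) = 4356 (r(M, f) = (-6*(1 + 2*(-6)))² = (-6*(1 - 12))² = (-6*(-11))² = 66² = 4356)
v(d) = d² - 184*d (v(d) = (d² + (-95 - 89)*d) + 0 = (d² - 184*d) + 0 = d² - 184*d)
37099 + v(r(-12, 13)) = 37099 + 4356*(-184 + 4356) = 37099 + 4356*4172 = 37099 + 18173232 = 18210331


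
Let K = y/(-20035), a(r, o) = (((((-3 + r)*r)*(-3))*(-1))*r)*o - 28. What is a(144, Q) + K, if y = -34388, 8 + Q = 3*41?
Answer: 20209358468608/20035 ≈ 1.0087e+9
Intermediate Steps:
Q = 115 (Q = -8 + 3*41 = -8 + 123 = 115)
a(r, o) = -28 + 3*o*r²*(-3 + r) (a(r, o) = ((((r*(-3 + r))*(-3))*(-1))*r)*o - 28 = ((-3*r*(-3 + r)*(-1))*r)*o - 28 = ((3*r*(-3 + r))*r)*o - 28 = (3*r²*(-3 + r))*o - 28 = 3*o*r²*(-3 + r) - 28 = -28 + 3*o*r²*(-3 + r))
K = 34388/20035 (K = -34388/(-20035) = -34388*(-1/20035) = 34388/20035 ≈ 1.7164)
a(144, Q) + K = (-28 - 9*115*144² + 3*115*144³) + 34388/20035 = (-28 - 9*115*20736 + 3*115*2985984) + 34388/20035 = (-28 - 21461760 + 1030164480) + 34388/20035 = 1008702692 + 34388/20035 = 20209358468608/20035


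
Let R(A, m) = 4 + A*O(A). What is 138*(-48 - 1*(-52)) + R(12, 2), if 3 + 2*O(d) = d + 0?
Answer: 610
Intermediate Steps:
O(d) = -3/2 + d/2 (O(d) = -3/2 + (d + 0)/2 = -3/2 + d/2)
R(A, m) = 4 + A*(-3/2 + A/2)
138*(-48 - 1*(-52)) + R(12, 2) = 138*(-48 - 1*(-52)) + (4 + (½)*12*(-3 + 12)) = 138*(-48 + 52) + (4 + (½)*12*9) = 138*4 + (4 + 54) = 552 + 58 = 610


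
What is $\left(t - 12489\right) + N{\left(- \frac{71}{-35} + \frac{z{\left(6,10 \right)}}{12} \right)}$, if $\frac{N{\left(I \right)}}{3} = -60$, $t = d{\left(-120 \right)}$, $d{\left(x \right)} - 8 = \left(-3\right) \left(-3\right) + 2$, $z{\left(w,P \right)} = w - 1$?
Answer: $-12650$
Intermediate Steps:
$z{\left(w,P \right)} = -1 + w$
$d{\left(x \right)} = 19$ ($d{\left(x \right)} = 8 + \left(\left(-3\right) \left(-3\right) + 2\right) = 8 + \left(9 + 2\right) = 8 + 11 = 19$)
$t = 19$
$N{\left(I \right)} = -180$ ($N{\left(I \right)} = 3 \left(-60\right) = -180$)
$\left(t - 12489\right) + N{\left(- \frac{71}{-35} + \frac{z{\left(6,10 \right)}}{12} \right)} = \left(19 - 12489\right) - 180 = -12470 - 180 = -12650$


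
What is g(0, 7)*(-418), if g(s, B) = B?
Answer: -2926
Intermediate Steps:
g(0, 7)*(-418) = 7*(-418) = -2926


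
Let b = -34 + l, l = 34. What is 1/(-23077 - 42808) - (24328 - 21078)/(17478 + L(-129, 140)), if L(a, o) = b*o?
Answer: -107071864/575769015 ≈ -0.18596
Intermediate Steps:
b = 0 (b = -34 + 34 = 0)
L(a, o) = 0 (L(a, o) = 0*o = 0)
1/(-23077 - 42808) - (24328 - 21078)/(17478 + L(-129, 140)) = 1/(-23077 - 42808) - (24328 - 21078)/(17478 + 0) = 1/(-65885) - 3250/17478 = -1/65885 - 3250/17478 = -1/65885 - 1*1625/8739 = -1/65885 - 1625/8739 = -107071864/575769015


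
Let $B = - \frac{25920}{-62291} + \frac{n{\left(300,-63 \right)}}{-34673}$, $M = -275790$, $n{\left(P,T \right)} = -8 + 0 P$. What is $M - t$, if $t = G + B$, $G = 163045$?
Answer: $- \frac{947803684685393}{2159815843} \approx -4.3884 \cdot 10^{5}$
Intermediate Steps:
$n{\left(P,T \right)} = -8$ ($n{\left(P,T \right)} = -8 + 0 = -8$)
$B = \frac{899222488}{2159815843}$ ($B = - \frac{25920}{-62291} - \frac{8}{-34673} = \left(-25920\right) \left(- \frac{1}{62291}\right) - - \frac{8}{34673} = \frac{25920}{62291} + \frac{8}{34673} = \frac{899222488}{2159815843} \approx 0.41634$)
$t = \frac{352148073344423}{2159815843}$ ($t = 163045 + \frac{899222488}{2159815843} = \frac{352148073344423}{2159815843} \approx 1.6305 \cdot 10^{5}$)
$M - t = -275790 - \frac{352148073344423}{2159815843} = - \frac{947803684685393}{2159815843}$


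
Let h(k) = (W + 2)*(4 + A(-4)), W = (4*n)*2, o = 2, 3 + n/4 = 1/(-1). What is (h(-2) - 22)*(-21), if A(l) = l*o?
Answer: -10122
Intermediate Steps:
n = -16 (n = -12 + 4/(-1) = -12 + 4*(-1) = -12 - 4 = -16)
W = -128 (W = (4*(-16))*2 = -64*2 = -128)
A(l) = 2*l (A(l) = l*2 = 2*l)
h(k) = 504 (h(k) = (-128 + 2)*(4 + 2*(-4)) = -126*(4 - 8) = -126*(-4) = 504)
(h(-2) - 22)*(-21) = (504 - 22)*(-21) = 482*(-21) = -10122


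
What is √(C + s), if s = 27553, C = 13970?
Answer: √41523 ≈ 203.77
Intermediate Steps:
√(C + s) = √(13970 + 27553) = √41523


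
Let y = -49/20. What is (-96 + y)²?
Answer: 3876961/400 ≈ 9692.4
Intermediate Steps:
y = -49/20 (y = -49*1/20 = -49/20 ≈ -2.4500)
(-96 + y)² = (-96 - 49/20)² = (-1969/20)² = 3876961/400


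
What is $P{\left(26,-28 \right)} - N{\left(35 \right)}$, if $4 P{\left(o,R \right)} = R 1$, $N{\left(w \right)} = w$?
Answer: $-42$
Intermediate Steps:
$P{\left(o,R \right)} = \frac{R}{4}$ ($P{\left(o,R \right)} = \frac{R 1}{4} = \frac{R}{4}$)
$P{\left(26,-28 \right)} - N{\left(35 \right)} = \frac{1}{4} \left(-28\right) - 35 = -7 - 35 = -42$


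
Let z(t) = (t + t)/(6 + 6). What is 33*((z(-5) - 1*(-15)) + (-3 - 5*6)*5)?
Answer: -9955/2 ≈ -4977.5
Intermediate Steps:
z(t) = t/6 (z(t) = (2*t)/12 = (2*t)*(1/12) = t/6)
33*((z(-5) - 1*(-15)) + (-3 - 5*6)*5) = 33*(((⅙)*(-5) - 1*(-15)) + (-3 - 5*6)*5) = 33*((-⅚ + 15) + (-3 - 30)*5) = 33*(85/6 - 33*5) = 33*(85/6 - 165) = 33*(-905/6) = -9955/2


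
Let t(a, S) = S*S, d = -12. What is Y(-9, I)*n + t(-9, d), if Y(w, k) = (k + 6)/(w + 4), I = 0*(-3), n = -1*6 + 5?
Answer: 726/5 ≈ 145.20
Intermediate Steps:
t(a, S) = S**2
n = -1 (n = -6 + 5 = -1)
I = 0
Y(w, k) = (6 + k)/(4 + w)
Y(-9, I)*n + t(-9, d) = ((6 + 0)/(4 - 9))*(-1) + (-12)**2 = (6/(-5))*(-1) + 144 = -1/5*6*(-1) + 144 = -6/5*(-1) + 144 = 6/5 + 144 = 726/5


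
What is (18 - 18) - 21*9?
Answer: -189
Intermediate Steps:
(18 - 18) - 21*9 = 0 - 189 = -189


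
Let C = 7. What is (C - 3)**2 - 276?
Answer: -260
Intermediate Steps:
(C - 3)**2 - 276 = (7 - 3)**2 - 276 = 4**2 - 276 = 16 - 276 = -260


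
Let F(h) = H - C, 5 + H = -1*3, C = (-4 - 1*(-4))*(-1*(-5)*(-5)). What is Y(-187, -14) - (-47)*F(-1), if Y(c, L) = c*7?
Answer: -1685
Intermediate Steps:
Y(c, L) = 7*c
C = 0 (C = (-4 + 4)*(5*(-5)) = 0*(-25) = 0)
H = -8 (H = -5 - 1*3 = -5 - 3 = -8)
F(h) = -8 (F(h) = -8 - 1*0 = -8 + 0 = -8)
Y(-187, -14) - (-47)*F(-1) = 7*(-187) - (-47)*(-8) = -1309 - 1*376 = -1309 - 376 = -1685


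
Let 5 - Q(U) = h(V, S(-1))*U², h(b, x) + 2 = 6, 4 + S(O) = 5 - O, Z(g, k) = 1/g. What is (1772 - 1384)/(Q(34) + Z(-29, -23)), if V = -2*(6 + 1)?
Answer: -2813/33488 ≈ -0.084000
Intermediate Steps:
S(O) = 1 - O (S(O) = -4 + (5 - O) = 1 - O)
V = -14 (V = -2*7 = -14)
h(b, x) = 4 (h(b, x) = -2 + 6 = 4)
Q(U) = 5 - 4*U²
(1772 - 1384)/(Q(34) + Z(-29, -23)) = (1772 - 1384)/((5 - 4*34²) + 1/(-29)) = 388/((5 - 4*1156) - 1/29) = 388/((5 - 4624) - 1/29) = 388/(-4619 - 1/29) = 388/(-133952/29) = 388*(-29/133952) = -2813/33488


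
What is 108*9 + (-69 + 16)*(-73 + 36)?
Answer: 2933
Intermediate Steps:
108*9 + (-69 + 16)*(-73 + 36) = 972 - 53*(-37) = 972 + 1961 = 2933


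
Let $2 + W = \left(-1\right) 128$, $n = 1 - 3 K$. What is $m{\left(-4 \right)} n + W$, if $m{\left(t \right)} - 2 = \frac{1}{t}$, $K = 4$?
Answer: $- \frac{597}{4} \approx -149.25$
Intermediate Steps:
$n = -11$ ($n = 1 - 12 = -11$)
$m{\left(t \right)} = 2 + \frac{1}{t}$
$W = -130$ ($W = -2 - 128 = -130$)
$m{\left(-4 \right)} n + W = \left(2 + \frac{1}{-4}\right) \left(-11\right) - 130 = \left(2 - \frac{1}{4}\right) \left(-11\right) - 130 = \frac{7}{4} \left(-11\right) - 130 = - \frac{77}{4} - 130 = - \frac{597}{4}$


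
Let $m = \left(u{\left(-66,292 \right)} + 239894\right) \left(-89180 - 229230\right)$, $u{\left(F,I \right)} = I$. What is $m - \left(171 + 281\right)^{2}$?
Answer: $-76477828564$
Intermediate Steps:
$m = -76477624260$ ($m = \left(292 + 239894\right) \left(-89180 - 229230\right) = 240186 \left(-318410\right) = -76477624260$)
$m - \left(171 + 281\right)^{2} = -76477624260 - \left(171 + 281\right)^{2} = -76477624260 - 452^{2} = -76477624260 - 204304 = -76477828564$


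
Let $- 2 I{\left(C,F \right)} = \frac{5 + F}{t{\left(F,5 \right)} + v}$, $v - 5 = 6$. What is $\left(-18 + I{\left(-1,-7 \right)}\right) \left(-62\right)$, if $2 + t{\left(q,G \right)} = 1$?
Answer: $\frac{5549}{5} \approx 1109.8$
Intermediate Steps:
$t{\left(q,G \right)} = -1$ ($t{\left(q,G \right)} = -2 + 1 = -1$)
$v = 11$ ($v = 5 + 6 = 11$)
$I{\left(C,F \right)} = - \frac{1}{4} - \frac{F}{20}$ ($I{\left(C,F \right)} = - \frac{\left(5 + F\right) \frac{1}{-1 + 11}}{2} = - \frac{\left(5 + F\right) \frac{1}{10}}{2} = - \frac{\frac{1}{2} + \frac{F}{10}}{2} = - \frac{1}{4} - \frac{F}{20}$)
$\left(-18 + I{\left(-1,-7 \right)}\right) \left(-62\right) = \left(-18 - - \frac{1}{10}\right) \left(-62\right) = \left(-18 + \left(- \frac{1}{4} + \frac{7}{20}\right)\right) \left(-62\right) = \left(-18 + \frac{1}{10}\right) \left(-62\right) = \left(- \frac{179}{10}\right) \left(-62\right) = \frac{5549}{5}$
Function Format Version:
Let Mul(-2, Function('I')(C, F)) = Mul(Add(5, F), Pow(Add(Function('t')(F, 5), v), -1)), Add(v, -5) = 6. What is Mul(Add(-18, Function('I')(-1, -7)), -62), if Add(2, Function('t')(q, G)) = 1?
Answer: Rational(5549, 5) ≈ 1109.8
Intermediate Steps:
Function('t')(q, G) = -1 (Function('t')(q, G) = Add(-2, 1) = -1)
v = 11 (v = Add(5, 6) = 11)
Function('I')(C, F) = Add(Rational(-1, 4), Mul(Rational(-1, 20), F)) (Function('I')(C, F) = Mul(Rational(-1, 2), Mul(Add(5, F), Pow(Add(-1, 11), -1))) = Mul(Rational(-1, 2), Mul(Add(5, F), Pow(10, -1))) = Mul(Rational(-1, 2), Mul(Add(5, F), Rational(1, 10))) = Mul(Rational(-1, 2), Add(Rational(1, 2), Mul(Rational(1, 10), F))) = Add(Rational(-1, 4), Mul(Rational(-1, 20), F)))
Mul(Add(-18, Function('I')(-1, -7)), -62) = Mul(Add(-18, Add(Rational(-1, 4), Mul(Rational(-1, 20), -7))), -62) = Mul(Add(-18, Add(Rational(-1, 4), Rational(7, 20))), -62) = Mul(Add(-18, Rational(1, 10)), -62) = Mul(Rational(-179, 10), -62) = Rational(5549, 5)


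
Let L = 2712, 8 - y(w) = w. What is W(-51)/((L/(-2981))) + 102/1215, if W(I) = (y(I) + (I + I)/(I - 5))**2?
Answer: -1167121511891/287038080 ≈ -4066.1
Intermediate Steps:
y(w) = 8 - w
W(I) = (8 - I + 2*I/(-5 + I))**2 (W(I) = ((8 - I) + (I + I)/(I - 5))**2 = ((8 - I) + (2*I)/(-5 + I))**2 = ((8 - I) + 2*I/(-5 + I))**2 = (8 - I + 2*I/(-5 + I))**2)
W(-51)/((L/(-2981))) + 102/1215 = ((-40 - 1*(-51)**2 + 15*(-51))**2/(-5 - 51)**2)/((2712/(-2981))) + 102/1215 = ((-40 - 1*2601 - 765)**2/(-56)**2)/((2712*(-1/2981))) + 102*(1/1215) = ((-40 - 2601 - 765)**2/3136)/(-2712/2981) + 34/405 = ((1/3136)*(-3406)**2)*(-2981/2712) + 34/405 = ((1/3136)*11600836)*(-2981/2712) + 34/405 = (2900209/784)*(-2981/2712) + 34/405 = -8645523029/2126208 + 34/405 = -1167121511891/287038080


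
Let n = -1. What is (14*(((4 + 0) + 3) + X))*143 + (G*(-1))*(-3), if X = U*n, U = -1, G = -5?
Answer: 16001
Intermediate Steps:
X = 1 (X = -1*(-1) = 1)
(14*(((4 + 0) + 3) + X))*143 + (G*(-1))*(-3) = (14*(((4 + 0) + 3) + 1))*143 - 5*(-1)*(-3) = (14*((4 + 3) + 1))*143 + 5*(-3) = (14*(7 + 1))*143 - 15 = (14*8)*143 - 15 = 112*143 - 15 = 16016 - 15 = 16001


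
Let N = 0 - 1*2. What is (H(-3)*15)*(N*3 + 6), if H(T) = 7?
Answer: 0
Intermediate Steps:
N = -2 (N = 0 - 2 = -2)
(H(-3)*15)*(N*3 + 6) = (7*15)*(-2*3 + 6) = 105*(-6 + 6) = 105*0 = 0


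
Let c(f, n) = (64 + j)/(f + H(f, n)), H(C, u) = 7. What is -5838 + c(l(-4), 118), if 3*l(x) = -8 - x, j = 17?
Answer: -99003/17 ≈ -5823.7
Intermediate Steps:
l(x) = -8/3 - x/3 (l(x) = (-8 - x)/3 = -8/3 - x/3)
c(f, n) = 81/(7 + f) (c(f, n) = (64 + 17)/(f + 7) = 81/(7 + f))
-5838 + c(l(-4), 118) = -5838 + 81/(7 + (-8/3 - 1/3*(-4))) = -5838 + 81/(7 + (-8/3 + 4/3)) = -5838 + 81/(7 - 4/3) = -5838 + 81/(17/3) = -5838 + 81*(3/17) = -5838 + 243/17 = -99003/17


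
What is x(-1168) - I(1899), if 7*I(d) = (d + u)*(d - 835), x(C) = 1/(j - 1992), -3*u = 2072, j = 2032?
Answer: -22039997/120 ≈ -1.8367e+5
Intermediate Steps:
u = -2072/3 (u = -1/3*2072 = -2072/3 ≈ -690.67)
x(C) = 1/40 (x(C) = 1/(2032 - 1992) = 1/40)
I(d) = (-835 + d)*(-2072/3 + d)/7 (I(d) = ((d - 2072/3)*(d - 835))/7 = ((-2072/3 + d)*(-835 + d))/7 = ((-835 + d)*(-2072/3 + d))/7 = (-835 + d)*(-2072/3 + d)/7)
x(-1168) - I(1899) = 1/40 - (247160/3 - 4577/21*1899 + (1/7)*1899**2) = 1/40 - (247160/3 - 2897241/7 + (1/7)*3606201) = 1/40 - (247160/3 - 2897241/7 + 3606201/7) = 1/40 - 1*551000/3 = 1/40 - 551000/3 = -22039997/120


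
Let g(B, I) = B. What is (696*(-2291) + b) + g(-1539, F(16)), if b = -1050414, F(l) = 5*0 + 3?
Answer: -2646489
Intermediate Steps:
F(l) = 3 (F(l) = 0 + 3 = 3)
(696*(-2291) + b) + g(-1539, F(16)) = (696*(-2291) - 1050414) - 1539 = (-1594536 - 1050414) - 1539 = -2644950 - 1539 = -2646489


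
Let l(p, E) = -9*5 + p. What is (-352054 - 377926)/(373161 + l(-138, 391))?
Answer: -364990/186489 ≈ -1.9572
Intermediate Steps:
l(p, E) = -45 + p
(-352054 - 377926)/(373161 + l(-138, 391)) = (-352054 - 377926)/(373161 + (-45 - 138)) = -729980/(373161 - 183) = -729980/372978 = -729980*1/372978 = -364990/186489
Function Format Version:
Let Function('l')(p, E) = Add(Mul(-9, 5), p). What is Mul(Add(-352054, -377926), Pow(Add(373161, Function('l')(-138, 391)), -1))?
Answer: Rational(-364990, 186489) ≈ -1.9572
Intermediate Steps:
Function('l')(p, E) = Add(-45, p)
Mul(Add(-352054, -377926), Pow(Add(373161, Function('l')(-138, 391)), -1)) = Mul(Add(-352054, -377926), Pow(Add(373161, Add(-45, -138)), -1)) = Mul(-729980, Pow(Add(373161, -183), -1)) = Mul(-729980, Pow(372978, -1)) = Mul(-729980, Rational(1, 372978)) = Rational(-364990, 186489)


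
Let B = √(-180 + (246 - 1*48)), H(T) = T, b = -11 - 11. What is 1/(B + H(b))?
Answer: -11/233 - 3*√2/466 ≈ -0.056315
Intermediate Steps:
b = -22
B = 3*√2 (B = √(-180 + (246 - 48)) = √(-180 + 198) = √18 = 3*√2 ≈ 4.2426)
1/(B + H(b)) = 1/(3*√2 - 22) = 1/(-22 + 3*√2)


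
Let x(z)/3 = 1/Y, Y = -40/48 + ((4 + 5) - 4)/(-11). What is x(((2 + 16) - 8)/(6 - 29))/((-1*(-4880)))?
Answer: -99/207400 ≈ -0.00047734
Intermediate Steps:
Y = -85/66 (Y = -40*1/48 + (9 - 4)*(-1/11) = -5/6 + 5*(-1/11) = -5/6 - 5/11 = -85/66 ≈ -1.2879)
x(z) = -198/85 (x(z) = 3/(-85/66) = 3*(-66/85) = -198/85)
x(((2 + 16) - 8)/(6 - 29))/((-1*(-4880))) = -198/(85*((-1*(-4880)))) = -198/85/4880 = -198/85*1/4880 = -99/207400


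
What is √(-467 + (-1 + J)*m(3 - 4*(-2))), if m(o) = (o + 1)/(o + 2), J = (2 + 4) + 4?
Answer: I*√77519/13 ≈ 21.417*I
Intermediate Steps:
J = 10 (J = 6 + 4 = 10)
m(o) = (1 + o)/(2 + o)
√(-467 + (-1 + J)*m(3 - 4*(-2))) = √(-467 + (-1 + 10)*((1 + (3 - 4*(-2)))/(2 + (3 - 4*(-2))))) = √(-467 + 9*((1 + (3 + 8))/(2 + (3 + 8)))) = √(-467 + 9*((1 + 11)/(2 + 11))) = √(-467 + 9*(12/13)) = √(-467 + 108/13) = √(-5963/13) = I*√77519/13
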